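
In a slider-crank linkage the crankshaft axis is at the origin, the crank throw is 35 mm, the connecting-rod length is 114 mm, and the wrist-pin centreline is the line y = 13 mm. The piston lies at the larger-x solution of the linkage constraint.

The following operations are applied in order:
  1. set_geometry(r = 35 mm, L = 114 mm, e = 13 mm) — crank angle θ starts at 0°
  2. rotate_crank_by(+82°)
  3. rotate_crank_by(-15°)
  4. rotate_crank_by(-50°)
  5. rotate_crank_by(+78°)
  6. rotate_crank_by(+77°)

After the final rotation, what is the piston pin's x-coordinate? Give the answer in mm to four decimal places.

79.0504

set_geometry: r = 35 mm, L = 114 mm, e = 13 mm; θ ← 0°
rotate_crank_by(+82°): θ ← 0° +82° = 82°
rotate_crank_by(-15°): θ ← 82° -15° = 67°
rotate_crank_by(-50°): θ ← 67° -50° = 17°
rotate_crank_by(+78°): θ ← 17° +78° = 95°
rotate_crank_by(+77°): θ ← 95° +77° = 172°
crank pin P = (r cos θ, r sin θ) = (-34.659382, 4.871059)
h = r sin θ − e = 4.871059 − 13 = -8.128941
x = r cos θ + √(L² − h²) = -34.659382 + √(12996.0 − 66.0797) = -34.659382 + 113.709807 = 79.050425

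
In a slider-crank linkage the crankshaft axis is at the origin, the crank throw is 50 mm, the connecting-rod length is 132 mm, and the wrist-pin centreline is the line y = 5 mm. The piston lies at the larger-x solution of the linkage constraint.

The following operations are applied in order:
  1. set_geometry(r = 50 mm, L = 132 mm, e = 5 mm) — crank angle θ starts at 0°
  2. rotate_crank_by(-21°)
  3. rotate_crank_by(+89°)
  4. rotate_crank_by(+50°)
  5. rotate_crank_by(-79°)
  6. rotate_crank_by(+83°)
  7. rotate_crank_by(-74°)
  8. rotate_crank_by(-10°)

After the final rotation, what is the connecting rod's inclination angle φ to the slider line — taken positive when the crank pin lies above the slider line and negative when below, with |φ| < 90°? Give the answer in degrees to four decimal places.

set_geometry: r = 50 mm, L = 132 mm, e = 5 mm; θ ← 0°
rotate_crank_by(-21°): θ ← 0° -21° = -21°
rotate_crank_by(+89°): θ ← -21° +89° = 68°
rotate_crank_by(+50°): θ ← 68° +50° = 118°
rotate_crank_by(-79°): θ ← 118° -79° = 39°
rotate_crank_by(+83°): θ ← 39° +83° = 122°
rotate_crank_by(-74°): θ ← 122° -74° = 48°
rotate_crank_by(-10°): θ ← 48° -10° = 38°
crank pin P = (r cos θ, r sin θ) = (39.400538, 30.783074)
h = r sin θ − e = 30.783074 − 5 = 25.783074
sin φ = h / L = 25.783074 / 132 = 0.19532632
φ = arcsin(0.19532632) = 11.263787°

11.2638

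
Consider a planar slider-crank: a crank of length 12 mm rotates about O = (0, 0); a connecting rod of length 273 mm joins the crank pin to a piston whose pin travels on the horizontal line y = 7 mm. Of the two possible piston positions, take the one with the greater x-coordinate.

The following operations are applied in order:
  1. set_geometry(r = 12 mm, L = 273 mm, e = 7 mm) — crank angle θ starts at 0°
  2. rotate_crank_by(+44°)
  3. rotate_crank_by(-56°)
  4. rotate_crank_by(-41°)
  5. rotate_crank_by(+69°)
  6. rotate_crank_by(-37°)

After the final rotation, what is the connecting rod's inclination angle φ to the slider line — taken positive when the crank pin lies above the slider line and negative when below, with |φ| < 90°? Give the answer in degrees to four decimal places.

-2.3723

set_geometry: r = 12 mm, L = 273 mm, e = 7 mm; θ ← 0°
rotate_crank_by(+44°): θ ← 0° +44° = 44°
rotate_crank_by(-56°): θ ← 44° -56° = -12°
rotate_crank_by(-41°): θ ← -12° -41° = -53°
rotate_crank_by(+69°): θ ← -53° +69° = 16°
rotate_crank_by(-37°): θ ← 16° -37° = -21°
crank pin P = (r cos θ, r sin θ) = (11.202965, -4.300415)
h = r sin θ − e = -4.300415 − 7 = -11.300415
sin φ = h / L = -11.300415 / 273 = -0.04139346
φ = arcsin(-0.04139346) = -2.372349°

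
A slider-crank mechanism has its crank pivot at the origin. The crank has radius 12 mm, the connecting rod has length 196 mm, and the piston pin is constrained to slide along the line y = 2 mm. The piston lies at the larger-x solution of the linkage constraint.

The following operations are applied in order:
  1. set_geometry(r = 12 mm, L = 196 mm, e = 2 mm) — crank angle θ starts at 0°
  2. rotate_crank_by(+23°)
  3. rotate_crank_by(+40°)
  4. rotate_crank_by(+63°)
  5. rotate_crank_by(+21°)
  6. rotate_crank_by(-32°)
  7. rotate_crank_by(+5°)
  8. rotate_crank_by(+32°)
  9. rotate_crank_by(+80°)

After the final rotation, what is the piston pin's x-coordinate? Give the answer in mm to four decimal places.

188.2770

set_geometry: r = 12 mm, L = 196 mm, e = 2 mm; θ ← 0°
rotate_crank_by(+23°): θ ← 0° +23° = 23°
rotate_crank_by(+40°): θ ← 23° +40° = 63°
rotate_crank_by(+63°): θ ← 63° +63° = 126°
rotate_crank_by(+21°): θ ← 126° +21° = 147°
rotate_crank_by(-32°): θ ← 147° -32° = 115°
rotate_crank_by(+5°): θ ← 115° +5° = 120°
rotate_crank_by(+32°): θ ← 120° +32° = 152°
rotate_crank_by(+80°): θ ← 152° +80° = 232°
crank pin P = (r cos θ, r sin θ) = (-7.387938, -9.456129)
h = r sin θ − e = -9.456129 − 2 = -11.456129
x = r cos θ + √(L² − h²) = -7.387938 + √(38416.0 − 131.2429) = -7.387938 + 195.664910 = 188.276973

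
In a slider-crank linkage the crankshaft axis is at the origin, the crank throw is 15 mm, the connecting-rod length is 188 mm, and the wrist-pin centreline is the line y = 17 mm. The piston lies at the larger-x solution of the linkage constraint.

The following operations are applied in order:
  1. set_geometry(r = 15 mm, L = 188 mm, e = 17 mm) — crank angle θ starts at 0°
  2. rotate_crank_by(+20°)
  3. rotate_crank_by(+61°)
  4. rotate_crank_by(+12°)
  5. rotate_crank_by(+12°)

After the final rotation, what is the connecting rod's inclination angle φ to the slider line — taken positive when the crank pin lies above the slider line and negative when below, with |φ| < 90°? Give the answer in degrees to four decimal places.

set_geometry: r = 15 mm, L = 188 mm, e = 17 mm; θ ← 0°
rotate_crank_by(+20°): θ ← 0° +20° = 20°
rotate_crank_by(+61°): θ ← 20° +61° = 81°
rotate_crank_by(+12°): θ ← 81° +12° = 93°
rotate_crank_by(+12°): θ ← 93° +12° = 105°
crank pin P = (r cos θ, r sin θ) = (-3.882286, 14.488887)
h = r sin θ − e = 14.488887 − 17 = -2.511113
sin φ = h / L = -2.511113 / 188 = -0.01335698
φ = arcsin(-0.01335698) = -0.765321°

-0.7653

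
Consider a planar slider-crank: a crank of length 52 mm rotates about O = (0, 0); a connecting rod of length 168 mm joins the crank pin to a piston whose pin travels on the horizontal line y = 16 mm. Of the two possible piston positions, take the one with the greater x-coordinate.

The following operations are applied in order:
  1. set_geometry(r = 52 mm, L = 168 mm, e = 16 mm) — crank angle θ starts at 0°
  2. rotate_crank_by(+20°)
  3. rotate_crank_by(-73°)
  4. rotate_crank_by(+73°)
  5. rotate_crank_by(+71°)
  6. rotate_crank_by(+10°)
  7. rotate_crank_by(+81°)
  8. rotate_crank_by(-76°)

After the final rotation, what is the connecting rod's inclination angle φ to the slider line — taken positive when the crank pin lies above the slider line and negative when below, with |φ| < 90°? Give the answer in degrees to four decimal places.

11.6712

set_geometry: r = 52 mm, L = 168 mm, e = 16 mm; θ ← 0°
rotate_crank_by(+20°): θ ← 0° +20° = 20°
rotate_crank_by(-73°): θ ← 20° -73° = -53°
rotate_crank_by(+73°): θ ← -53° +73° = 20°
rotate_crank_by(+71°): θ ← 20° +71° = 91°
rotate_crank_by(+10°): θ ← 91° +10° = 101°
rotate_crank_by(+81°): θ ← 101° +81° = 182°
rotate_crank_by(-76°): θ ← 182° -76° = 106°
crank pin P = (r cos θ, r sin θ) = (-14.333143, 49.985608)
h = r sin θ − e = 49.985608 − 16 = 33.985608
sin φ = h / L = 33.985608 / 168 = 0.20229529
φ = arcsin(0.20229529) = 11.671213°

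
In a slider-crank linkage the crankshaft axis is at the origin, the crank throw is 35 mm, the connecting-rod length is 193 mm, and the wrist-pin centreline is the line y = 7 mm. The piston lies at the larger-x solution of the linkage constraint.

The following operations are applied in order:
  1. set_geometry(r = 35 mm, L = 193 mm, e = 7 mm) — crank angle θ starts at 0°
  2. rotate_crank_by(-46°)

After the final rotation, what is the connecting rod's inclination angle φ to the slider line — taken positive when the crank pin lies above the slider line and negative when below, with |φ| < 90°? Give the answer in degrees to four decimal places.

-9.5971

set_geometry: r = 35 mm, L = 193 mm, e = 7 mm; θ ← 0°
rotate_crank_by(-46°): θ ← 0° -46° = -46°
crank pin P = (r cos θ, r sin θ) = (24.313043, -25.176893)
h = r sin θ − e = -25.176893 − 7 = -32.176893
sin φ = h / L = -32.176893 / 193 = -0.16671965
φ = arcsin(-0.16671965) = -9.597147°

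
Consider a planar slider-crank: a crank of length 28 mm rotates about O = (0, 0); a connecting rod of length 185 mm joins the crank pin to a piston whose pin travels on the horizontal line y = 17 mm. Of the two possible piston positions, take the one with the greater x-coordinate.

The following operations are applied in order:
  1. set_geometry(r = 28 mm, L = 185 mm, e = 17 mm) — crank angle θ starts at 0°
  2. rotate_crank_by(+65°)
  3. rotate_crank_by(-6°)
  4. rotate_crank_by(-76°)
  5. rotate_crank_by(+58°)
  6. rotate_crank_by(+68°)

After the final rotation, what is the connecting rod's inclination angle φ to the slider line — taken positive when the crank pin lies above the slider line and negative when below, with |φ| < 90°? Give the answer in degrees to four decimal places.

2.9356

set_geometry: r = 28 mm, L = 185 mm, e = 17 mm; θ ← 0°
rotate_crank_by(+65°): θ ← 0° +65° = 65°
rotate_crank_by(-6°): θ ← 65° -6° = 59°
rotate_crank_by(-76°): θ ← 59° -76° = -17°
rotate_crank_by(+58°): θ ← -17° +58° = 41°
rotate_crank_by(+68°): θ ← 41° +68° = 109°
crank pin P = (r cos θ, r sin θ) = (-9.115908, 26.474520)
h = r sin θ − e = 26.474520 − 17 = 9.474520
sin φ = h / L = 9.474520 / 185 = 0.05121362
φ = arcsin(0.05121362) = 2.935609°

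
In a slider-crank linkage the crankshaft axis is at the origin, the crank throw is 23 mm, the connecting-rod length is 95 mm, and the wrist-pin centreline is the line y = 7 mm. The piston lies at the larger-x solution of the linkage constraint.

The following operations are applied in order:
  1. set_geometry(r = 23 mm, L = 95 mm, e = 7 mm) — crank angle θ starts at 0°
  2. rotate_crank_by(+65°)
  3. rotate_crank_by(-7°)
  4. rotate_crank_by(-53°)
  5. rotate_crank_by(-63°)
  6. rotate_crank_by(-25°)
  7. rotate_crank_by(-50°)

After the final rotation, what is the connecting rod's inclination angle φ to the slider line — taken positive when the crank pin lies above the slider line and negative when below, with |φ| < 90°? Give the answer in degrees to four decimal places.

set_geometry: r = 23 mm, L = 95 mm, e = 7 mm; θ ← 0°
rotate_crank_by(+65°): θ ← 0° +65° = 65°
rotate_crank_by(-7°): θ ← 65° -7° = 58°
rotate_crank_by(-53°): θ ← 58° -53° = 5°
rotate_crank_by(-63°): θ ← 5° -63° = -58°
rotate_crank_by(-25°): θ ← -58° -25° = -83°
rotate_crank_by(-50°): θ ← -83° -50° = -133°
crank pin P = (r cos θ, r sin θ) = (-15.685962, -16.821135)
h = r sin θ − e = -16.821135 − 7 = -23.821135
sin φ = h / L = -23.821135 / 95 = -0.25074879
φ = arcsin(-0.25074879) = -14.521826°

-14.5218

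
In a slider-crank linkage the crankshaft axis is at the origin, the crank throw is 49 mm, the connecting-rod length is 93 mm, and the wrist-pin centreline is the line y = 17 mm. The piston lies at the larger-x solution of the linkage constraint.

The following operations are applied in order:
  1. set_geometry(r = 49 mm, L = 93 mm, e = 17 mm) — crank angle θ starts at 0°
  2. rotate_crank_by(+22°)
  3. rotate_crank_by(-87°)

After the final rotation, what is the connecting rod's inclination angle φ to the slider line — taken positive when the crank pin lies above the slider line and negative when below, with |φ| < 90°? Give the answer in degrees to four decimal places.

-41.3237

set_geometry: r = 49 mm, L = 93 mm, e = 17 mm; θ ← 0°
rotate_crank_by(+22°): θ ← 0° +22° = 22°
rotate_crank_by(-87°): θ ← 22° -87° = -65°
crank pin P = (r cos θ, r sin θ) = (20.708295, -44.409082)
h = r sin θ − e = -44.409082 − 17 = -61.409082
sin φ = h / L = -61.409082 / 93 = -0.66031270
φ = arcsin(-0.66031270) = -41.323726°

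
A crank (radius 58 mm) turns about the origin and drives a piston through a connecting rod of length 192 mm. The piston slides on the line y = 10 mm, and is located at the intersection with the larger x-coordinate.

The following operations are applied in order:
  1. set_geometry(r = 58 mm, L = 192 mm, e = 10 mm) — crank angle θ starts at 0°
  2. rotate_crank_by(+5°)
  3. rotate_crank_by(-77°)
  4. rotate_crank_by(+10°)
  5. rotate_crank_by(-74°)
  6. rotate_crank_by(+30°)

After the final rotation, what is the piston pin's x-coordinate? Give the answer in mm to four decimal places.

set_geometry: r = 58 mm, L = 192 mm, e = 10 mm; θ ← 0°
rotate_crank_by(+5°): θ ← 0° +5° = 5°
rotate_crank_by(-77°): θ ← 5° -77° = -72°
rotate_crank_by(+10°): θ ← -72° +10° = -62°
rotate_crank_by(-74°): θ ← -62° -74° = -136°
rotate_crank_by(+30°): θ ← -136° +30° = -106°
crank pin P = (r cos θ, r sin θ) = (-15.986967, -55.753178)
h = r sin θ − e = -55.753178 − 10 = -65.753178
x = r cos θ + √(L² − h²) = -15.986967 + √(36864.0 − 4323.4805) = -15.986967 + 180.389910 = 164.402943

164.4029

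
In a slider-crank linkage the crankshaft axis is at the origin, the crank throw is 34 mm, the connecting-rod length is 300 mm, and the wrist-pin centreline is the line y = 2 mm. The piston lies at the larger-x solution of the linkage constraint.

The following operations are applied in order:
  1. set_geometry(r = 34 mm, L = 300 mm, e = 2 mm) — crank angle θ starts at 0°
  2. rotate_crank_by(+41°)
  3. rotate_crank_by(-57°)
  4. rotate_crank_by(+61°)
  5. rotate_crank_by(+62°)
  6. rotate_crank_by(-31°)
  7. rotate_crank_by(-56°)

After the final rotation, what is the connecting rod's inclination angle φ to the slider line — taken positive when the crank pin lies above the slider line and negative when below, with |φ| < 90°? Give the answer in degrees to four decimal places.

set_geometry: r = 34 mm, L = 300 mm, e = 2 mm; θ ← 0°
rotate_crank_by(+41°): θ ← 0° +41° = 41°
rotate_crank_by(-57°): θ ← 41° -57° = -16°
rotate_crank_by(+61°): θ ← -16° +61° = 45°
rotate_crank_by(+62°): θ ← 45° +62° = 107°
rotate_crank_by(-31°): θ ← 107° -31° = 76°
rotate_crank_by(-56°): θ ← 76° -56° = 20°
crank pin P = (r cos θ, r sin θ) = (31.949549, 11.628685)
h = r sin θ − e = 11.628685 − 2 = 9.628685
sin φ = h / L = 9.628685 / 300 = 0.03209562
φ = arcsin(0.03209562) = 1.839259°

1.8393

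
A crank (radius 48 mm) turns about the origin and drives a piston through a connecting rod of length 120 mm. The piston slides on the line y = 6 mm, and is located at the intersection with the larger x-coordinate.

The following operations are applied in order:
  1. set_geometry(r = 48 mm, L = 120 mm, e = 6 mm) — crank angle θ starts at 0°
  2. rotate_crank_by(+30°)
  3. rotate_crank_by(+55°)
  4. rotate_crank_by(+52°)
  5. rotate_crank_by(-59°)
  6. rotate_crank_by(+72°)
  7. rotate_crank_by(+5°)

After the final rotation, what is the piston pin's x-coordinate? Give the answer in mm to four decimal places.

75.6439

set_geometry: r = 48 mm, L = 120 mm, e = 6 mm; θ ← 0°
rotate_crank_by(+30°): θ ← 0° +30° = 30°
rotate_crank_by(+55°): θ ← 30° +55° = 85°
rotate_crank_by(+52°): θ ← 85° +52° = 137°
rotate_crank_by(-59°): θ ← 137° -59° = 78°
rotate_crank_by(+72°): θ ← 78° +72° = 150°
rotate_crank_by(+5°): θ ← 150° +5° = 155°
crank pin P = (r cos θ, r sin θ) = (-43.502774, 20.285677)
h = r sin θ − e = 20.285677 − 6 = 14.285677
x = r cos θ + √(L² − h²) = -43.502774 + √(14400.0 − 204.0806) = -43.502774 + 119.146630 = 75.643856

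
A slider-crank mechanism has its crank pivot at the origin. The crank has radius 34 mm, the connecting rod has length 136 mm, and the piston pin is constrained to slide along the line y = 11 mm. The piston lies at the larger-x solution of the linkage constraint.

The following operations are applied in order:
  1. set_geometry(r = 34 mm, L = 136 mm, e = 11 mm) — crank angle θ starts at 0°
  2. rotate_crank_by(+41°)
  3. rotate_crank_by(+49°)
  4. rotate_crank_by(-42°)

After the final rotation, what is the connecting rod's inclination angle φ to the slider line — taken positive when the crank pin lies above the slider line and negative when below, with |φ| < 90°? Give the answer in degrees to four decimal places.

set_geometry: r = 34 mm, L = 136 mm, e = 11 mm; θ ← 0°
rotate_crank_by(+41°): θ ← 0° +41° = 41°
rotate_crank_by(+49°): θ ← 41° +49° = 90°
rotate_crank_by(-42°): θ ← 90° -42° = 48°
crank pin P = (r cos θ, r sin θ) = (22.750441, 25.266924)
h = r sin θ − e = 25.266924 − 11 = 14.266924
sin φ = h / L = 14.266924 / 136 = 0.10490385
φ = arcsin(0.10490385) = 6.021627°

6.0216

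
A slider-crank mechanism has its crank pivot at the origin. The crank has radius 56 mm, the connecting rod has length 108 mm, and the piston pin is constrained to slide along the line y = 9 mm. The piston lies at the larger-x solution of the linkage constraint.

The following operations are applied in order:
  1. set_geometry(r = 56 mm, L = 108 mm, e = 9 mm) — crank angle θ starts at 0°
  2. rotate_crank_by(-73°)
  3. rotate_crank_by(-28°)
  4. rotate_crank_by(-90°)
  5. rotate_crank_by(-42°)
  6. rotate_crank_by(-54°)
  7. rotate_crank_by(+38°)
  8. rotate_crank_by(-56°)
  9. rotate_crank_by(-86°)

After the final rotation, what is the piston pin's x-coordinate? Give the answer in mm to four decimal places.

149.1546

set_geometry: r = 56 mm, L = 108 mm, e = 9 mm; θ ← 0°
rotate_crank_by(-73°): θ ← 0° -73° = -73°
rotate_crank_by(-28°): θ ← -73° -28° = -101°
rotate_crank_by(-90°): θ ← -101° -90° = -191°
rotate_crank_by(-42°): θ ← -191° -42° = -233°
rotate_crank_by(-54°): θ ← -233° -54° = -287°
rotate_crank_by(+38°): θ ← -287° +38° = -249°
rotate_crank_by(-56°): θ ← -249° -56° = -305°
rotate_crank_by(-86°): θ ← -305° -86° = -391°
crank pin P = (r cos θ, r sin θ) = (48.001369, -28.842132)
h = r sin θ − e = -28.842132 − 9 = -37.842132
x = r cos θ + √(L² − h²) = 48.001369 + √(11664.0 − 1432.0270) = 48.001369 + 101.153216 = 149.154584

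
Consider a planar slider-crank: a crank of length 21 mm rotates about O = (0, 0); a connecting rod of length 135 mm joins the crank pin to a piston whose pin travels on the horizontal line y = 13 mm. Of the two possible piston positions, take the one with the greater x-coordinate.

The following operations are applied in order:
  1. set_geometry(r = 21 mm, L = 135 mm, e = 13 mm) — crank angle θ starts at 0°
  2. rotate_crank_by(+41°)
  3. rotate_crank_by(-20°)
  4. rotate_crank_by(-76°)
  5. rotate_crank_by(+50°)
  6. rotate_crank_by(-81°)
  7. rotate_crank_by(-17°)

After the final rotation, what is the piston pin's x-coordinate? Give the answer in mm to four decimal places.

set_geometry: r = 21 mm, L = 135 mm, e = 13 mm; θ ← 0°
rotate_crank_by(+41°): θ ← 0° +41° = 41°
rotate_crank_by(-20°): θ ← 41° -20° = 21°
rotate_crank_by(-76°): θ ← 21° -76° = -55°
rotate_crank_by(+50°): θ ← -55° +50° = -5°
rotate_crank_by(-81°): θ ← -5° -81° = -86°
rotate_crank_by(-17°): θ ← -86° -17° = -103°
crank pin P = (r cos θ, r sin θ) = (-4.723972, -20.461771)
h = r sin θ − e = -20.461771 − 13 = -33.461771
x = r cos θ + √(L² − h²) = -4.723972 + √(18225.0 − 1119.6901) = -4.723972 + 130.787269 = 126.063297

126.0633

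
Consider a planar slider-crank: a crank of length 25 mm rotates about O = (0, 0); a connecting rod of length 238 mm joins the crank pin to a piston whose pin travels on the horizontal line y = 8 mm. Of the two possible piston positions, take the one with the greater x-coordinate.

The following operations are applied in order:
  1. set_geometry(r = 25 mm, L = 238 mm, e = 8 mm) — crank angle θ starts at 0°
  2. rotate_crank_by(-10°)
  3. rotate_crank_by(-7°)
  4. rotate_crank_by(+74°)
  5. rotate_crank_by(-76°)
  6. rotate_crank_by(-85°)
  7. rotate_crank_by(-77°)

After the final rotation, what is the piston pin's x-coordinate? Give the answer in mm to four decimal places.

212.8836

set_geometry: r = 25 mm, L = 238 mm, e = 8 mm; θ ← 0°
rotate_crank_by(-10°): θ ← 0° -10° = -10°
rotate_crank_by(-7°): θ ← -10° -7° = -17°
rotate_crank_by(+74°): θ ← -17° +74° = 57°
rotate_crank_by(-76°): θ ← 57° -76° = -19°
rotate_crank_by(-85°): θ ← -19° -85° = -104°
rotate_crank_by(-77°): θ ← -104° -77° = -181°
crank pin P = (r cos θ, r sin θ) = (-24.996192, 0.436310)
h = r sin θ − e = 0.436310 − 8 = -7.563690
x = r cos θ + √(L² − h²) = -24.996192 + √(56644.0 − 57.2094) = -24.996192 + 237.879782 = 212.883589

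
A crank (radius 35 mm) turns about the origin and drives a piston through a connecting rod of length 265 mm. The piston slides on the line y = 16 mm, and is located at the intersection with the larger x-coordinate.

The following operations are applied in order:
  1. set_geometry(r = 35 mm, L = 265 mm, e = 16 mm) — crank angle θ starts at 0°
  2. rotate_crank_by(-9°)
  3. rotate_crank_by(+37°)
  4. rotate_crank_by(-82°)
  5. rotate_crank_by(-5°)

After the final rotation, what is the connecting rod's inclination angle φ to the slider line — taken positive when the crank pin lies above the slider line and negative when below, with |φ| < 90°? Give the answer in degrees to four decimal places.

set_geometry: r = 35 mm, L = 265 mm, e = 16 mm; θ ← 0°
rotate_crank_by(-9°): θ ← 0° -9° = -9°
rotate_crank_by(+37°): θ ← -9° +37° = 28°
rotate_crank_by(-82°): θ ← 28° -82° = -54°
rotate_crank_by(-5°): θ ← -54° -5° = -59°
crank pin P = (r cos θ, r sin θ) = (18.026333, -30.000856)
h = r sin θ − e = -30.000856 − 16 = -46.000856
sin φ = h / L = -46.000856 / 265 = -0.17358813
φ = arcsin(-0.17358813) = -9.996507°

-9.9965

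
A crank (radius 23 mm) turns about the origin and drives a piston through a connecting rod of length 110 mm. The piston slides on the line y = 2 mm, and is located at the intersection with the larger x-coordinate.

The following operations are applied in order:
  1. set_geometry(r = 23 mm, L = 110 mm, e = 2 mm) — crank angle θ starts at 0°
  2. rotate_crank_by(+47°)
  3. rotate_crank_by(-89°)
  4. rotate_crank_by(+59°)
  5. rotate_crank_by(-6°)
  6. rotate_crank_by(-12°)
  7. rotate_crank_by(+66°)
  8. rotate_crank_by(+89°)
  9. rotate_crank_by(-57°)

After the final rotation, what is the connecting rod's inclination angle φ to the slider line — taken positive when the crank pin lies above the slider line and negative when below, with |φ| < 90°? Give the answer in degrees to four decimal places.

10.9149

set_geometry: r = 23 mm, L = 110 mm, e = 2 mm; θ ← 0°
rotate_crank_by(+47°): θ ← 0° +47° = 47°
rotate_crank_by(-89°): θ ← 47° -89° = -42°
rotate_crank_by(+59°): θ ← -42° +59° = 17°
rotate_crank_by(-6°): θ ← 17° -6° = 11°
rotate_crank_by(-12°): θ ← 11° -12° = -1°
rotate_crank_by(+66°): θ ← -1° +66° = 65°
rotate_crank_by(+89°): θ ← 65° +89° = 154°
rotate_crank_by(-57°): θ ← 154° -57° = 97°
crank pin P = (r cos θ, r sin θ) = (-2.802995, 22.828561)
h = r sin θ − e = 22.828561 − 2 = 20.828561
sin φ = h / L = 20.828561 / 110 = 0.18935056
φ = arcsin(0.18935056) = 10.914886°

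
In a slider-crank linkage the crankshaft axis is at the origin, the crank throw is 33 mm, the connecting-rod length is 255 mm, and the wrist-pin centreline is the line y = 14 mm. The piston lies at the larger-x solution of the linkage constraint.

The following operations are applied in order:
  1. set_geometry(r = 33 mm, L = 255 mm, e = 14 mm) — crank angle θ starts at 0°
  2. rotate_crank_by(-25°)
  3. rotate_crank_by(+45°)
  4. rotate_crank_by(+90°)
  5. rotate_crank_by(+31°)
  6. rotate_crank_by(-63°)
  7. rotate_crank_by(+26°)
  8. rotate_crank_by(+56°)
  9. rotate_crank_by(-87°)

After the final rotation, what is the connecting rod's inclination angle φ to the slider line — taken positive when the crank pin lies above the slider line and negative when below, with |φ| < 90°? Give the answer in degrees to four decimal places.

3.9482

set_geometry: r = 33 mm, L = 255 mm, e = 14 mm; θ ← 0°
rotate_crank_by(-25°): θ ← 0° -25° = -25°
rotate_crank_by(+45°): θ ← -25° +45° = 20°
rotate_crank_by(+90°): θ ← 20° +90° = 110°
rotate_crank_by(+31°): θ ← 110° +31° = 141°
rotate_crank_by(-63°): θ ← 141° -63° = 78°
rotate_crank_by(+26°): θ ← 78° +26° = 104°
rotate_crank_by(+56°): θ ← 104° +56° = 160°
rotate_crank_by(-87°): θ ← 160° -87° = 73°
crank pin P = (r cos θ, r sin θ) = (9.648266, 31.558057)
h = r sin θ − e = 31.558057 − 14 = 17.558057
sin φ = h / L = 17.558057 / 255 = 0.06885513
φ = arcsin(0.06885513) = 3.948232°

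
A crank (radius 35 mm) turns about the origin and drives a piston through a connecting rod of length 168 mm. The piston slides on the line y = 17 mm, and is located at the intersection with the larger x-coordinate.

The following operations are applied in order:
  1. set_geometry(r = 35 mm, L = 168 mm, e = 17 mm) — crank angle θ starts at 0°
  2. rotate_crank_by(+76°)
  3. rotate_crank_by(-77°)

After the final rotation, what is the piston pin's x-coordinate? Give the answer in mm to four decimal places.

202.0691

set_geometry: r = 35 mm, L = 168 mm, e = 17 mm; θ ← 0°
rotate_crank_by(+76°): θ ← 0° +76° = 76°
rotate_crank_by(-77°): θ ← 76° -77° = -1°
crank pin P = (r cos θ, r sin θ) = (34.994669, -0.610834)
h = r sin θ − e = -0.610834 − 17 = -17.610834
x = r cos θ + √(L² − h²) = 34.994669 + √(28224.0 − 310.1415) = 34.994669 + 167.074410 = 202.069079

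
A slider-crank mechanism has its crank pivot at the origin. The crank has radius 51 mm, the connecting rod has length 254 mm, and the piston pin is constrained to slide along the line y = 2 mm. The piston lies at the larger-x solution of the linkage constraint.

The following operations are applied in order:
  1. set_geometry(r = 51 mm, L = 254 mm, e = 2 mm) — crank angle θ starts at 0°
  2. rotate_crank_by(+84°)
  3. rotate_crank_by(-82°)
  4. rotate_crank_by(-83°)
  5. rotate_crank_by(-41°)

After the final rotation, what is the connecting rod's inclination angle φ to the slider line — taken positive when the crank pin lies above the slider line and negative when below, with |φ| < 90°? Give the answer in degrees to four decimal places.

-10.2621

set_geometry: r = 51 mm, L = 254 mm, e = 2 mm; θ ← 0°
rotate_crank_by(+84°): θ ← 0° +84° = 84°
rotate_crank_by(-82°): θ ← 84° -82° = 2°
rotate_crank_by(-83°): θ ← 2° -83° = -81°
rotate_crank_by(-41°): θ ← -81° -41° = -122°
crank pin P = (r cos θ, r sin θ) = (-27.025882, -43.250453)
h = r sin θ − e = -43.250453 − 2 = -45.250453
sin φ = h / L = -45.250453 / 254 = -0.17815139
φ = arcsin(-0.17815139) = -10.262102°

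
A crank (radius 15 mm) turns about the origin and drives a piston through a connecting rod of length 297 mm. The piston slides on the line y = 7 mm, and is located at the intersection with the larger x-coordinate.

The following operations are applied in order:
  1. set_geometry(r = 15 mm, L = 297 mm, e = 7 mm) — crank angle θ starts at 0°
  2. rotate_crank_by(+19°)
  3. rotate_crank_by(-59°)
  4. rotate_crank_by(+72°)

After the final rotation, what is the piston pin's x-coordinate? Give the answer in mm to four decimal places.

set_geometry: r = 15 mm, L = 297 mm, e = 7 mm; θ ← 0°
rotate_crank_by(+19°): θ ← 0° +19° = 19°
rotate_crank_by(-59°): θ ← 19° -59° = -40°
rotate_crank_by(+72°): θ ← -40° +72° = 32°
crank pin P = (r cos θ, r sin θ) = (12.720721, 7.948789)
h = r sin θ − e = 7.948789 − 7 = 0.948789
x = r cos θ + √(L² − h²) = 12.720721 + √(88209.0 − 0.9002) = 12.720721 + 296.998485 = 309.719206

309.7192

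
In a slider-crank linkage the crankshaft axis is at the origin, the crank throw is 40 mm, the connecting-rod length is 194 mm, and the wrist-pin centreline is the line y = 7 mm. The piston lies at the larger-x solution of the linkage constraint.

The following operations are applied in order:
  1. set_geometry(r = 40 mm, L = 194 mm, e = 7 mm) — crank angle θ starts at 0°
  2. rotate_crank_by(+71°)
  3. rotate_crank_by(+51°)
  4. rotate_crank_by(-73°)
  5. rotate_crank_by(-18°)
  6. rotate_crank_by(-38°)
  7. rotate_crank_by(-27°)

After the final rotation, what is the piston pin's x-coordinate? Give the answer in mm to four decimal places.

set_geometry: r = 40 mm, L = 194 mm, e = 7 mm; θ ← 0°
rotate_crank_by(+71°): θ ← 0° +71° = 71°
rotate_crank_by(+51°): θ ← 71° +51° = 122°
rotate_crank_by(-73°): θ ← 122° -73° = 49°
rotate_crank_by(-18°): θ ← 49° -18° = 31°
rotate_crank_by(-38°): θ ← 31° -38° = -7°
rotate_crank_by(-27°): θ ← -7° -27° = -34°
crank pin P = (r cos θ, r sin θ) = (33.161503, -22.367716)
h = r sin θ − e = -22.367716 − 7 = -29.367716
x = r cos θ + √(L² − h²) = 33.161503 + √(37636.0 − 862.4628) = 33.161503 + 191.764275 = 224.925778

224.9258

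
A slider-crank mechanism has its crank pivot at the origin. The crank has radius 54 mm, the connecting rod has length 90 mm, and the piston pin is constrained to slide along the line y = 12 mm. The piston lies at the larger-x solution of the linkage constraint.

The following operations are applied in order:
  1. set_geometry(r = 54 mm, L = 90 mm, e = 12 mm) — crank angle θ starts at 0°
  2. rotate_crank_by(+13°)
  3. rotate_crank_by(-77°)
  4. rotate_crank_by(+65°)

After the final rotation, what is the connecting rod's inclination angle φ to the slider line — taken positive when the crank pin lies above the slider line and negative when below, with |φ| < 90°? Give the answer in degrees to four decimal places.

-7.0573

set_geometry: r = 54 mm, L = 90 mm, e = 12 mm; θ ← 0°
rotate_crank_by(+13°): θ ← 0° +13° = 13°
rotate_crank_by(-77°): θ ← 13° -77° = -64°
rotate_crank_by(+65°): θ ← -64° +65° = 1°
crank pin P = (r cos θ, r sin θ) = (53.991776, 0.942430)
h = r sin θ − e = 0.942430 − 12 = -11.057570
sin φ = h / L = -11.057570 / 90 = -0.12286189
φ = arcsin(-0.12286189) = -7.057299°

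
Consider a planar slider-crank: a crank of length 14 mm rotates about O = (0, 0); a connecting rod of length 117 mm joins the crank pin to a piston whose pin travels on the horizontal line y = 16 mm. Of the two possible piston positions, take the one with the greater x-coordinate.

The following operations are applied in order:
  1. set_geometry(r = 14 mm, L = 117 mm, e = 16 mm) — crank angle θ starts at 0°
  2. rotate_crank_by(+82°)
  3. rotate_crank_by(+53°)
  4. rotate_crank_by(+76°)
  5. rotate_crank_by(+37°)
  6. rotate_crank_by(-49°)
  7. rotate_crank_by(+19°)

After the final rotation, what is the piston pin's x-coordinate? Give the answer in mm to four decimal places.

103.3483

set_geometry: r = 14 mm, L = 117 mm, e = 16 mm; θ ← 0°
rotate_crank_by(+82°): θ ← 0° +82° = 82°
rotate_crank_by(+53°): θ ← 82° +53° = 135°
rotate_crank_by(+76°): θ ← 135° +76° = 211°
rotate_crank_by(+37°): θ ← 211° +37° = 248°
rotate_crank_by(-49°): θ ← 248° -49° = 199°
rotate_crank_by(+19°): θ ← 199° +19° = 218°
crank pin P = (r cos θ, r sin θ) = (-11.032151, -8.619261)
h = r sin θ − e = -8.619261 − 16 = -24.619261
x = r cos θ + √(L² − h²) = -11.032151 + √(13689.0 − 606.1080) = -11.032151 + 114.380470 = 103.348320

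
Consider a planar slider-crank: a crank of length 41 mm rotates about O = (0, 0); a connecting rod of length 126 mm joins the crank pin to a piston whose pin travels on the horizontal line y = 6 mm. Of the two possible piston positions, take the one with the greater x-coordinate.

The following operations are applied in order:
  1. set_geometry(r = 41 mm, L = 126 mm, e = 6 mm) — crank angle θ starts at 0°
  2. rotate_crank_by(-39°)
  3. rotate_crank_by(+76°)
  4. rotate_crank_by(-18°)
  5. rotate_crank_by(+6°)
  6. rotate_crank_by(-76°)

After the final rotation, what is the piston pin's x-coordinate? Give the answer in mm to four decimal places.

set_geometry: r = 41 mm, L = 126 mm, e = 6 mm; θ ← 0°
rotate_crank_by(-39°): θ ← 0° -39° = -39°
rotate_crank_by(+76°): θ ← -39° +76° = 37°
rotate_crank_by(-18°): θ ← 37° -18° = 19°
rotate_crank_by(+6°): θ ← 19° +6° = 25°
rotate_crank_by(-76°): θ ← 25° -76° = -51°
crank pin P = (r cos θ, r sin θ) = (25.802136, -31.862984)
h = r sin θ − e = -31.862984 − 6 = -37.862984
x = r cos θ + √(L² − h²) = 25.802136 + √(15876.0 − 1433.6056) = 25.802136 + 120.176514 = 145.978650

145.9786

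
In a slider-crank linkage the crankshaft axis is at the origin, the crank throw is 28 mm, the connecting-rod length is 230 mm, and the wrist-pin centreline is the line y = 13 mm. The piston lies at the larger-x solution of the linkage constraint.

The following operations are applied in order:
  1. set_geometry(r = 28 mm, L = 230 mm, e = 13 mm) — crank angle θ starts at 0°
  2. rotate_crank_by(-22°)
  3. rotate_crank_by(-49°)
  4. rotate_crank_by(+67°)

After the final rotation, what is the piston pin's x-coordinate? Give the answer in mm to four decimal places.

257.4452

set_geometry: r = 28 mm, L = 230 mm, e = 13 mm; θ ← 0°
rotate_crank_by(-22°): θ ← 0° -22° = -22°
rotate_crank_by(-49°): θ ← -22° -49° = -71°
rotate_crank_by(+67°): θ ← -71° +67° = -4°
crank pin P = (r cos θ, r sin θ) = (27.931793, -1.953181)
h = r sin θ − e = -1.953181 − 13 = -14.953181
x = r cos θ + √(L² − h²) = 27.931793 + √(52900.0 − 223.5976) = 27.931793 + 229.513403 = 257.445197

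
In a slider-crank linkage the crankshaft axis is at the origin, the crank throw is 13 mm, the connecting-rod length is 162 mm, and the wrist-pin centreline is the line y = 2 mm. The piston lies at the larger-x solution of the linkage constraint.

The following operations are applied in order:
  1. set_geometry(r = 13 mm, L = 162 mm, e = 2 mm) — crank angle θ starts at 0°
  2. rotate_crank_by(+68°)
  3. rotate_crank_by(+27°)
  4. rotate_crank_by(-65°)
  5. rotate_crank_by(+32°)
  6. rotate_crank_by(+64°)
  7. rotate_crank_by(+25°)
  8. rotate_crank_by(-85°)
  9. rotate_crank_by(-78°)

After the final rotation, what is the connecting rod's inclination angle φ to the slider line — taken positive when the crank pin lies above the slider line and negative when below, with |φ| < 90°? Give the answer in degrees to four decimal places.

-1.6635

set_geometry: r = 13 mm, L = 162 mm, e = 2 mm; θ ← 0°
rotate_crank_by(+68°): θ ← 0° +68° = 68°
rotate_crank_by(+27°): θ ← 68° +27° = 95°
rotate_crank_by(-65°): θ ← 95° -65° = 30°
rotate_crank_by(+32°): θ ← 30° +32° = 62°
rotate_crank_by(+64°): θ ← 62° +64° = 126°
rotate_crank_by(+25°): θ ← 126° +25° = 151°
rotate_crank_by(-85°): θ ← 151° -85° = 66°
rotate_crank_by(-78°): θ ← 66° -78° = -12°
crank pin P = (r cos θ, r sin θ) = (12.715919, -2.702852)
h = r sin θ − e = -2.702852 − 2 = -4.702852
sin φ = h / L = -4.702852 / 162 = -0.02902995
φ = arcsin(-0.02902995) = -1.663527°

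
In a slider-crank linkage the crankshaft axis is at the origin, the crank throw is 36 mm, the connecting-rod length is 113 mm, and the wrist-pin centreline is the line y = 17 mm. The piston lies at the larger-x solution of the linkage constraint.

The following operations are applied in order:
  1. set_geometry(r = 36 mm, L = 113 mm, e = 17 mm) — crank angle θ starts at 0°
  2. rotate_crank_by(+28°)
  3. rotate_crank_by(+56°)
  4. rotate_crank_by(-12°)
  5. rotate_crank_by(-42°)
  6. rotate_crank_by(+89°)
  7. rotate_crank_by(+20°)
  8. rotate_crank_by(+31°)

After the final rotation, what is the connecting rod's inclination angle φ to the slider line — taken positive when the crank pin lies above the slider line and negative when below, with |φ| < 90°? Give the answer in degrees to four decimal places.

-5.4583

set_geometry: r = 36 mm, L = 113 mm, e = 17 mm; θ ← 0°
rotate_crank_by(+28°): θ ← 0° +28° = 28°
rotate_crank_by(+56°): θ ← 28° +56° = 84°
rotate_crank_by(-12°): θ ← 84° -12° = 72°
rotate_crank_by(-42°): θ ← 72° -42° = 30°
rotate_crank_by(+89°): θ ← 30° +89° = 119°
rotate_crank_by(+20°): θ ← 119° +20° = 139°
rotate_crank_by(+31°): θ ← 139° +31° = 170°
crank pin P = (r cos θ, r sin θ) = (-35.453079, 6.251334)
h = r sin θ − e = 6.251334 − 17 = -10.748666
sin φ = h / L = -10.748666 / 113 = -0.09512093
φ = arcsin(-0.09512093) = -5.458280°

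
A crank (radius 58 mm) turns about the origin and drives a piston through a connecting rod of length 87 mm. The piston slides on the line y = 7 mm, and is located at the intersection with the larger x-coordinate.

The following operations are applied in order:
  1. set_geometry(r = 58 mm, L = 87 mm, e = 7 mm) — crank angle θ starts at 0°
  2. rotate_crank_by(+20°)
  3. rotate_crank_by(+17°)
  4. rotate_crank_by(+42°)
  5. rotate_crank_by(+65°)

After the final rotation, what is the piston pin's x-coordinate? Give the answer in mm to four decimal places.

35.7514

set_geometry: r = 58 mm, L = 87 mm, e = 7 mm; θ ← 0°
rotate_crank_by(+20°): θ ← 0° +20° = 20°
rotate_crank_by(+17°): θ ← 20° +17° = 37°
rotate_crank_by(+42°): θ ← 37° +42° = 79°
rotate_crank_by(+65°): θ ← 79° +65° = 144°
crank pin P = (r cos θ, r sin θ) = (-46.922986, 34.091545)
h = r sin θ − e = 34.091545 − 7 = 27.091545
x = r cos θ + √(L² − h²) = -46.922986 + √(7569.0 − 733.9518) = -46.922986 + 82.674350 = 35.751365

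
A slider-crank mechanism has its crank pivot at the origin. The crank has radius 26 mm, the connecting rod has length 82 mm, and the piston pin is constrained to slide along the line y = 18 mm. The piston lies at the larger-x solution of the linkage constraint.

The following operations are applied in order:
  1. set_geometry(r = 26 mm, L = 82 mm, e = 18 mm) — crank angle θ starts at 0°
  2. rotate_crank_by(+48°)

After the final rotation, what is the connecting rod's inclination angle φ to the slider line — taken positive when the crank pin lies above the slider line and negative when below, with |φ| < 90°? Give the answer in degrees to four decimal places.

set_geometry: r = 26 mm, L = 82 mm, e = 18 mm; θ ← 0°
rotate_crank_by(+48°): θ ← 0° +48° = 48°
crank pin P = (r cos θ, r sin θ) = (17.397396, 19.321765)
h = r sin θ − e = 19.321765 − 18 = 1.321765
sin φ = h / L = 1.321765 / 82 = 0.01611909
φ = arcsin(0.01611909) = 0.923596°

0.9236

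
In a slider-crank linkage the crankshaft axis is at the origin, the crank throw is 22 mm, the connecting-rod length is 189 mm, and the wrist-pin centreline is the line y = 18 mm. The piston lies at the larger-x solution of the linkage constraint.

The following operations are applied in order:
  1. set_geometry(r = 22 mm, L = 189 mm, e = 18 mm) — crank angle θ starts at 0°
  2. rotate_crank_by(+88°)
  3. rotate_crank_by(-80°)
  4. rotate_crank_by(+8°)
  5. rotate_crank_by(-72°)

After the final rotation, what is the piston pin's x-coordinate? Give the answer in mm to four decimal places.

set_geometry: r = 22 mm, L = 189 mm, e = 18 mm; θ ← 0°
rotate_crank_by(+88°): θ ← 0° +88° = 88°
rotate_crank_by(-80°): θ ← 88° -80° = 8°
rotate_crank_by(+8°): θ ← 8° +8° = 16°
rotate_crank_by(-72°): θ ← 16° -72° = -56°
crank pin P = (r cos θ, r sin θ) = (12.302244, -18.238827)
h = r sin θ − e = -18.238827 − 18 = -36.238827
x = r cos θ + √(L² − h²) = 12.302244 + √(35721.0 − 1313.2526) = 12.302244 + 185.493254 = 197.795498

197.7955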